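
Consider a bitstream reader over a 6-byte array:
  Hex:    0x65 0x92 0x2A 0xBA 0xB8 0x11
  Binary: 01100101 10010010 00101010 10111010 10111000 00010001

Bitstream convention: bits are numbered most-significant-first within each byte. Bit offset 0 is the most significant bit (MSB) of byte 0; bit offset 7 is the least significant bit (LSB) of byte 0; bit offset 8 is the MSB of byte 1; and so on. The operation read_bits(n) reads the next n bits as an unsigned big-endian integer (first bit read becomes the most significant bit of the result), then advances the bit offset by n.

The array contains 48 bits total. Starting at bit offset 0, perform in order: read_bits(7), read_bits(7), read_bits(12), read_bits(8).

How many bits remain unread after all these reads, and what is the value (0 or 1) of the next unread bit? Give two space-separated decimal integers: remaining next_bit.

Answer: 14 1

Derivation:
Read 1: bits[0:7] width=7 -> value=50 (bin 0110010); offset now 7 = byte 0 bit 7; 41 bits remain
Read 2: bits[7:14] width=7 -> value=100 (bin 1100100); offset now 14 = byte 1 bit 6; 34 bits remain
Read 3: bits[14:26] width=12 -> value=2218 (bin 100010101010); offset now 26 = byte 3 bit 2; 22 bits remain
Read 4: bits[26:34] width=8 -> value=234 (bin 11101010); offset now 34 = byte 4 bit 2; 14 bits remain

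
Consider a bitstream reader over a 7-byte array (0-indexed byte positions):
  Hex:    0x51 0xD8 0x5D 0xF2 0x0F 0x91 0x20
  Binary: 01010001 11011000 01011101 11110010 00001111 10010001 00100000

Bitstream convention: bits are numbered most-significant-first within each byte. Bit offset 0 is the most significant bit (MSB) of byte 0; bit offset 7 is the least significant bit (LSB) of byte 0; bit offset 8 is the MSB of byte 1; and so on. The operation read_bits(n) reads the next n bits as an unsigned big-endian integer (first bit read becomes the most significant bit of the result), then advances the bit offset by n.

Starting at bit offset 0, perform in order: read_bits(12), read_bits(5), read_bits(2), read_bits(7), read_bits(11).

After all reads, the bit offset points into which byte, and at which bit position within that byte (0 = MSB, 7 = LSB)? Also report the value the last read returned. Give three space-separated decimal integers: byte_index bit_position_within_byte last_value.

Read 1: bits[0:12] width=12 -> value=1309 (bin 010100011101); offset now 12 = byte 1 bit 4; 44 bits remain
Read 2: bits[12:17] width=5 -> value=16 (bin 10000); offset now 17 = byte 2 bit 1; 39 bits remain
Read 3: bits[17:19] width=2 -> value=2 (bin 10); offset now 19 = byte 2 bit 3; 37 bits remain
Read 4: bits[19:26] width=7 -> value=119 (bin 1110111); offset now 26 = byte 3 bit 2; 30 bits remain
Read 5: bits[26:37] width=11 -> value=1601 (bin 11001000001); offset now 37 = byte 4 bit 5; 19 bits remain

Answer: 4 5 1601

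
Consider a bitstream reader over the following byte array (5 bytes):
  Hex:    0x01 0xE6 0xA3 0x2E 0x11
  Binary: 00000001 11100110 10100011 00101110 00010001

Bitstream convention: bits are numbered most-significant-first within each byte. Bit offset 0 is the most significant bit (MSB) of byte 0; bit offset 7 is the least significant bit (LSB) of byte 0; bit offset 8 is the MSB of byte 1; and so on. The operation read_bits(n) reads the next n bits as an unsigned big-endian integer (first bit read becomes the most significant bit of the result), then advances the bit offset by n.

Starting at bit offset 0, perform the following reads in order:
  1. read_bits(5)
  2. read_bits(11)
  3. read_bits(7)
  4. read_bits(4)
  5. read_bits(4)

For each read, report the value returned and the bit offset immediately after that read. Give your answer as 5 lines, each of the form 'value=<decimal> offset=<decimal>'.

Answer: value=0 offset=5
value=486 offset=16
value=81 offset=23
value=9 offset=27
value=7 offset=31

Derivation:
Read 1: bits[0:5] width=5 -> value=0 (bin 00000); offset now 5 = byte 0 bit 5; 35 bits remain
Read 2: bits[5:16] width=11 -> value=486 (bin 00111100110); offset now 16 = byte 2 bit 0; 24 bits remain
Read 3: bits[16:23] width=7 -> value=81 (bin 1010001); offset now 23 = byte 2 bit 7; 17 bits remain
Read 4: bits[23:27] width=4 -> value=9 (bin 1001); offset now 27 = byte 3 bit 3; 13 bits remain
Read 5: bits[27:31] width=4 -> value=7 (bin 0111); offset now 31 = byte 3 bit 7; 9 bits remain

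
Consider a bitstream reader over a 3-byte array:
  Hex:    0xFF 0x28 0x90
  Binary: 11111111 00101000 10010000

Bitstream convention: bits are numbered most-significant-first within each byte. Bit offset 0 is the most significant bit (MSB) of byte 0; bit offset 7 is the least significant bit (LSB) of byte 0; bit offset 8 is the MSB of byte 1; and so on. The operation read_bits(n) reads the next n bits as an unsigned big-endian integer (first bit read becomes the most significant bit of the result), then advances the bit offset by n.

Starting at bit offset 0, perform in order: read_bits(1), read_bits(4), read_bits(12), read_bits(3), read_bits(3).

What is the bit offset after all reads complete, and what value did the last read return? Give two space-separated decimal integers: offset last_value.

Read 1: bits[0:1] width=1 -> value=1 (bin 1); offset now 1 = byte 0 bit 1; 23 bits remain
Read 2: bits[1:5] width=4 -> value=15 (bin 1111); offset now 5 = byte 0 bit 5; 19 bits remain
Read 3: bits[5:17] width=12 -> value=3665 (bin 111001010001); offset now 17 = byte 2 bit 1; 7 bits remain
Read 4: bits[17:20] width=3 -> value=1 (bin 001); offset now 20 = byte 2 bit 4; 4 bits remain
Read 5: bits[20:23] width=3 -> value=0 (bin 000); offset now 23 = byte 2 bit 7; 1 bits remain

Answer: 23 0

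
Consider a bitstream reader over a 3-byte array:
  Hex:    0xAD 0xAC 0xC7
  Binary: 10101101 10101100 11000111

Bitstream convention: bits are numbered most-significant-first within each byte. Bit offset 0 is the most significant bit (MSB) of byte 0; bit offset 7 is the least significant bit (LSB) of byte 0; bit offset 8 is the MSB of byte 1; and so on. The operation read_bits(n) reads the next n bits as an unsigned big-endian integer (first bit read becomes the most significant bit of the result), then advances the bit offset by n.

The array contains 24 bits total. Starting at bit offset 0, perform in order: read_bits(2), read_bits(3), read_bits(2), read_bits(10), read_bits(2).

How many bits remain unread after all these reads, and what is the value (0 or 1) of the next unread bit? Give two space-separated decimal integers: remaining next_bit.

Answer: 5 0

Derivation:
Read 1: bits[0:2] width=2 -> value=2 (bin 10); offset now 2 = byte 0 bit 2; 22 bits remain
Read 2: bits[2:5] width=3 -> value=5 (bin 101); offset now 5 = byte 0 bit 5; 19 bits remain
Read 3: bits[5:7] width=2 -> value=2 (bin 10); offset now 7 = byte 0 bit 7; 17 bits remain
Read 4: bits[7:17] width=10 -> value=857 (bin 1101011001); offset now 17 = byte 2 bit 1; 7 bits remain
Read 5: bits[17:19] width=2 -> value=2 (bin 10); offset now 19 = byte 2 bit 3; 5 bits remain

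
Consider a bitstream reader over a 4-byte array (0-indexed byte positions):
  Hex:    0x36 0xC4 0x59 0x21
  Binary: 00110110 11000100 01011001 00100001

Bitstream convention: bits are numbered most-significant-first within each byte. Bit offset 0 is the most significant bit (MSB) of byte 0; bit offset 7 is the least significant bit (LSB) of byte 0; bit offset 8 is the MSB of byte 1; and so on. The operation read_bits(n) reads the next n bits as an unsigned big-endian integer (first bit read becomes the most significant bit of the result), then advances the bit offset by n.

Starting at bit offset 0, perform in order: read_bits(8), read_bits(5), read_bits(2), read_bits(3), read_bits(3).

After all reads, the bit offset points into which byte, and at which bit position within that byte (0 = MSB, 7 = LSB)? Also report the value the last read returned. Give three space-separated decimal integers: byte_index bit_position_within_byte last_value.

Read 1: bits[0:8] width=8 -> value=54 (bin 00110110); offset now 8 = byte 1 bit 0; 24 bits remain
Read 2: bits[8:13] width=5 -> value=24 (bin 11000); offset now 13 = byte 1 bit 5; 19 bits remain
Read 3: bits[13:15] width=2 -> value=2 (bin 10); offset now 15 = byte 1 bit 7; 17 bits remain
Read 4: bits[15:18] width=3 -> value=1 (bin 001); offset now 18 = byte 2 bit 2; 14 bits remain
Read 5: bits[18:21] width=3 -> value=3 (bin 011); offset now 21 = byte 2 bit 5; 11 bits remain

Answer: 2 5 3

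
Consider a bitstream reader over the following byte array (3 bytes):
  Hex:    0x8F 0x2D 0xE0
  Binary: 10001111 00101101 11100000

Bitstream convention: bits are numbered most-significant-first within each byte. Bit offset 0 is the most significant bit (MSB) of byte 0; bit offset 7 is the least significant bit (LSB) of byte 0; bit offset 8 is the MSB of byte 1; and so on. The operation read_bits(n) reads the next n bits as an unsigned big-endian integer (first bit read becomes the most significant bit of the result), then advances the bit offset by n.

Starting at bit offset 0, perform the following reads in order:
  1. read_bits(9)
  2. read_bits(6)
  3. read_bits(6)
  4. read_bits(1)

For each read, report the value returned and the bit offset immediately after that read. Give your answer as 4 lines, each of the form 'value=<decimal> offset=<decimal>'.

Read 1: bits[0:9] width=9 -> value=286 (bin 100011110); offset now 9 = byte 1 bit 1; 15 bits remain
Read 2: bits[9:15] width=6 -> value=22 (bin 010110); offset now 15 = byte 1 bit 7; 9 bits remain
Read 3: bits[15:21] width=6 -> value=60 (bin 111100); offset now 21 = byte 2 bit 5; 3 bits remain
Read 4: bits[21:22] width=1 -> value=0 (bin 0); offset now 22 = byte 2 bit 6; 2 bits remain

Answer: value=286 offset=9
value=22 offset=15
value=60 offset=21
value=0 offset=22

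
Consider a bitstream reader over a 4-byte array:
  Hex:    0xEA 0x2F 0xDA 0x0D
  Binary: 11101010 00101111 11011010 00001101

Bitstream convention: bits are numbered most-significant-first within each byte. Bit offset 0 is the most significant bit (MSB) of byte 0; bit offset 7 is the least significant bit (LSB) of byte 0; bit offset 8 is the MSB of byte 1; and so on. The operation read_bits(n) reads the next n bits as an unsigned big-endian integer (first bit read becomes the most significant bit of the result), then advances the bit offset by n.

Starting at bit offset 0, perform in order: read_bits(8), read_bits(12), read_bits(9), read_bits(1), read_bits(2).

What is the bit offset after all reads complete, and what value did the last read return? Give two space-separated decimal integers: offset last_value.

Answer: 32 1

Derivation:
Read 1: bits[0:8] width=8 -> value=234 (bin 11101010); offset now 8 = byte 1 bit 0; 24 bits remain
Read 2: bits[8:20] width=12 -> value=765 (bin 001011111101); offset now 20 = byte 2 bit 4; 12 bits remain
Read 3: bits[20:29] width=9 -> value=321 (bin 101000001); offset now 29 = byte 3 bit 5; 3 bits remain
Read 4: bits[29:30] width=1 -> value=1 (bin 1); offset now 30 = byte 3 bit 6; 2 bits remain
Read 5: bits[30:32] width=2 -> value=1 (bin 01); offset now 32 = byte 4 bit 0; 0 bits remain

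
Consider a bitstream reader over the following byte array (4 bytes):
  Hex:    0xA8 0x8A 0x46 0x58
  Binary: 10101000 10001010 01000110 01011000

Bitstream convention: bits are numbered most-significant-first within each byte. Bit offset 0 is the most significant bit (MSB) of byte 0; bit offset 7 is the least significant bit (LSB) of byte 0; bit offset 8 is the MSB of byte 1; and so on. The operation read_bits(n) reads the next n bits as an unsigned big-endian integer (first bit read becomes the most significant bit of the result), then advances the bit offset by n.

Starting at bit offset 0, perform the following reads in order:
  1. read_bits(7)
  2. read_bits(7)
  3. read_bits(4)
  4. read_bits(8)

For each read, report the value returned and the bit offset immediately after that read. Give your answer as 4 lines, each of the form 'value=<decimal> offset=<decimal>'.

Read 1: bits[0:7] width=7 -> value=84 (bin 1010100); offset now 7 = byte 0 bit 7; 25 bits remain
Read 2: bits[7:14] width=7 -> value=34 (bin 0100010); offset now 14 = byte 1 bit 6; 18 bits remain
Read 3: bits[14:18] width=4 -> value=9 (bin 1001); offset now 18 = byte 2 bit 2; 14 bits remain
Read 4: bits[18:26] width=8 -> value=25 (bin 00011001); offset now 26 = byte 3 bit 2; 6 bits remain

Answer: value=84 offset=7
value=34 offset=14
value=9 offset=18
value=25 offset=26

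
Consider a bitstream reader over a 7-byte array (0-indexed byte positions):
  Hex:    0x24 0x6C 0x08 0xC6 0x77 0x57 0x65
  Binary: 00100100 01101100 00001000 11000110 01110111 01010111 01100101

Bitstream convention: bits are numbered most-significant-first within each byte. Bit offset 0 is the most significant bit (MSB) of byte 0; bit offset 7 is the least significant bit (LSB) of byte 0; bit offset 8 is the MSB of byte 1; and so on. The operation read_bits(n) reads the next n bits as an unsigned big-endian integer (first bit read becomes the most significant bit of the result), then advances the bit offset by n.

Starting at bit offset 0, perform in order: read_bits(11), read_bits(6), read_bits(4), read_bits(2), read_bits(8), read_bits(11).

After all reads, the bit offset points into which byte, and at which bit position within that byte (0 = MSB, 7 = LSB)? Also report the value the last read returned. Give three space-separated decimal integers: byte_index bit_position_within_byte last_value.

Read 1: bits[0:11] width=11 -> value=291 (bin 00100100011); offset now 11 = byte 1 bit 3; 45 bits remain
Read 2: bits[11:17] width=6 -> value=24 (bin 011000); offset now 17 = byte 2 bit 1; 39 bits remain
Read 3: bits[17:21] width=4 -> value=1 (bin 0001); offset now 21 = byte 2 bit 5; 35 bits remain
Read 4: bits[21:23] width=2 -> value=0 (bin 00); offset now 23 = byte 2 bit 7; 33 bits remain
Read 5: bits[23:31] width=8 -> value=99 (bin 01100011); offset now 31 = byte 3 bit 7; 25 bits remain
Read 6: bits[31:42] width=11 -> value=477 (bin 00111011101); offset now 42 = byte 5 bit 2; 14 bits remain

Answer: 5 2 477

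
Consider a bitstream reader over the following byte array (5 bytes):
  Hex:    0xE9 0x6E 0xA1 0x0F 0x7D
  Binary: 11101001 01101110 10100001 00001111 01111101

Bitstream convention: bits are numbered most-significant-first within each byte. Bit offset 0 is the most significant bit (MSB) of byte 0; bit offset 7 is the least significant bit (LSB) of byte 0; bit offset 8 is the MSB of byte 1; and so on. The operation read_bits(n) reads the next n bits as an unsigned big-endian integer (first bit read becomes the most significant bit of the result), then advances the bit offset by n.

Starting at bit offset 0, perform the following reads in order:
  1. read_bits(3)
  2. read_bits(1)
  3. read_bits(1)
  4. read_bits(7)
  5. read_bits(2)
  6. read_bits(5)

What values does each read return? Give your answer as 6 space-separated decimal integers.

Read 1: bits[0:3] width=3 -> value=7 (bin 111); offset now 3 = byte 0 bit 3; 37 bits remain
Read 2: bits[3:4] width=1 -> value=0 (bin 0); offset now 4 = byte 0 bit 4; 36 bits remain
Read 3: bits[4:5] width=1 -> value=1 (bin 1); offset now 5 = byte 0 bit 5; 35 bits remain
Read 4: bits[5:12] width=7 -> value=22 (bin 0010110); offset now 12 = byte 1 bit 4; 28 bits remain
Read 5: bits[12:14] width=2 -> value=3 (bin 11); offset now 14 = byte 1 bit 6; 26 bits remain
Read 6: bits[14:19] width=5 -> value=21 (bin 10101); offset now 19 = byte 2 bit 3; 21 bits remain

Answer: 7 0 1 22 3 21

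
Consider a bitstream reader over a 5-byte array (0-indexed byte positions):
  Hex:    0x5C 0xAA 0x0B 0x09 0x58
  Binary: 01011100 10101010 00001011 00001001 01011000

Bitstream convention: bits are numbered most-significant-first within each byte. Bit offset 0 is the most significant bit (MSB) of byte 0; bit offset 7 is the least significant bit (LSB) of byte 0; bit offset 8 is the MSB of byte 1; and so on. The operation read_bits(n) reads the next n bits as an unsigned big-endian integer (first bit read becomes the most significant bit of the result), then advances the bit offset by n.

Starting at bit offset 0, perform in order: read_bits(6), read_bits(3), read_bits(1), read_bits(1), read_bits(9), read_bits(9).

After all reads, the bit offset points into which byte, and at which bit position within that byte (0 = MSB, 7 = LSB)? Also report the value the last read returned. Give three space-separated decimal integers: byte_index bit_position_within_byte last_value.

Read 1: bits[0:6] width=6 -> value=23 (bin 010111); offset now 6 = byte 0 bit 6; 34 bits remain
Read 2: bits[6:9] width=3 -> value=1 (bin 001); offset now 9 = byte 1 bit 1; 31 bits remain
Read 3: bits[9:10] width=1 -> value=0 (bin 0); offset now 10 = byte 1 bit 2; 30 bits remain
Read 4: bits[10:11] width=1 -> value=1 (bin 1); offset now 11 = byte 1 bit 3; 29 bits remain
Read 5: bits[11:20] width=9 -> value=160 (bin 010100000); offset now 20 = byte 2 bit 4; 20 bits remain
Read 6: bits[20:29] width=9 -> value=353 (bin 101100001); offset now 29 = byte 3 bit 5; 11 bits remain

Answer: 3 5 353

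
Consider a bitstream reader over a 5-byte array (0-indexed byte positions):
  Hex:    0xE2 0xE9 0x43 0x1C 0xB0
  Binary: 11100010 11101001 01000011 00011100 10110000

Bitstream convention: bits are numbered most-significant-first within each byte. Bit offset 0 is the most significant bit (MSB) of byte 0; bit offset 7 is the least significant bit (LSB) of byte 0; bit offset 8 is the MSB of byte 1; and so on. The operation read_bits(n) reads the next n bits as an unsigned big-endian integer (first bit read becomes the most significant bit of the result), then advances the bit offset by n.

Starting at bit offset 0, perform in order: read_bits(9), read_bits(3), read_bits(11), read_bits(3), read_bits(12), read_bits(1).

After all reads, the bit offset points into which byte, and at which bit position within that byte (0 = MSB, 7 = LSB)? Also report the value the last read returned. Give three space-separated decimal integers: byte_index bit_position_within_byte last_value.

Answer: 4 7 0

Derivation:
Read 1: bits[0:9] width=9 -> value=453 (bin 111000101); offset now 9 = byte 1 bit 1; 31 bits remain
Read 2: bits[9:12] width=3 -> value=6 (bin 110); offset now 12 = byte 1 bit 4; 28 bits remain
Read 3: bits[12:23] width=11 -> value=1185 (bin 10010100001); offset now 23 = byte 2 bit 7; 17 bits remain
Read 4: bits[23:26] width=3 -> value=4 (bin 100); offset now 26 = byte 3 bit 2; 14 bits remain
Read 5: bits[26:38] width=12 -> value=1836 (bin 011100101100); offset now 38 = byte 4 bit 6; 2 bits remain
Read 6: bits[38:39] width=1 -> value=0 (bin 0); offset now 39 = byte 4 bit 7; 1 bits remain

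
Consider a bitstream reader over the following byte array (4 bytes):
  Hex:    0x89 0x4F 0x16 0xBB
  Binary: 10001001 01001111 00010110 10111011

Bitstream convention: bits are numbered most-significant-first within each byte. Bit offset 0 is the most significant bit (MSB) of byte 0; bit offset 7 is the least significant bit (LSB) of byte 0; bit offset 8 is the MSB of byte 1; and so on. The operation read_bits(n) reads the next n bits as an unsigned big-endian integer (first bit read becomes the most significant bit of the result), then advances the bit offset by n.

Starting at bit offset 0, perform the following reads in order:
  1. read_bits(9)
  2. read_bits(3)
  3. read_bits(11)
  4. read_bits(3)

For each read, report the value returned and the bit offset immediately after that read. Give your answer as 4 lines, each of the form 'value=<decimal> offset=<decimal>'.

Answer: value=274 offset=9
value=4 offset=12
value=1931 offset=23
value=2 offset=26

Derivation:
Read 1: bits[0:9] width=9 -> value=274 (bin 100010010); offset now 9 = byte 1 bit 1; 23 bits remain
Read 2: bits[9:12] width=3 -> value=4 (bin 100); offset now 12 = byte 1 bit 4; 20 bits remain
Read 3: bits[12:23] width=11 -> value=1931 (bin 11110001011); offset now 23 = byte 2 bit 7; 9 bits remain
Read 4: bits[23:26] width=3 -> value=2 (bin 010); offset now 26 = byte 3 bit 2; 6 bits remain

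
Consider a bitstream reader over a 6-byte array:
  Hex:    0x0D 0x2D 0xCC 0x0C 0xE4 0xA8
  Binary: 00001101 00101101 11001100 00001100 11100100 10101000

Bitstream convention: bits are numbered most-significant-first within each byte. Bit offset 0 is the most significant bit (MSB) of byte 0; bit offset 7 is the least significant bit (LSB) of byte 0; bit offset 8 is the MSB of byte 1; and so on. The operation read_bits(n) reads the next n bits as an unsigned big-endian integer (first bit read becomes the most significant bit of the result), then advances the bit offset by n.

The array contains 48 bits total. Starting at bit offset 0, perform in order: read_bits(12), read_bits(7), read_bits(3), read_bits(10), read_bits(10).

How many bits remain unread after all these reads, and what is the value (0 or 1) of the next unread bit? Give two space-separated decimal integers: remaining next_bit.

Answer: 6 1

Derivation:
Read 1: bits[0:12] width=12 -> value=210 (bin 000011010010); offset now 12 = byte 1 bit 4; 36 bits remain
Read 2: bits[12:19] width=7 -> value=110 (bin 1101110); offset now 19 = byte 2 bit 3; 29 bits remain
Read 3: bits[19:22] width=3 -> value=3 (bin 011); offset now 22 = byte 2 bit 6; 26 bits remain
Read 4: bits[22:32] width=10 -> value=12 (bin 0000001100); offset now 32 = byte 4 bit 0; 16 bits remain
Read 5: bits[32:42] width=10 -> value=914 (bin 1110010010); offset now 42 = byte 5 bit 2; 6 bits remain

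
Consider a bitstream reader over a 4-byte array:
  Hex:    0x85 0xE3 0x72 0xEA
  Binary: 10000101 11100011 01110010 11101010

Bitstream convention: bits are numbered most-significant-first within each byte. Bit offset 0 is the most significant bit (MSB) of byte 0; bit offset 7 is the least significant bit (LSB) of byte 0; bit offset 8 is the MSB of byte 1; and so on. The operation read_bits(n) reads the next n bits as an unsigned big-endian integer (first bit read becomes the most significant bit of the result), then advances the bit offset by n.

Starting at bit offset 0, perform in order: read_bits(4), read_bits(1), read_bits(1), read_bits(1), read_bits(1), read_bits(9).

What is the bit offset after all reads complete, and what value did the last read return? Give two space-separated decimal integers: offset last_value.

Read 1: bits[0:4] width=4 -> value=8 (bin 1000); offset now 4 = byte 0 bit 4; 28 bits remain
Read 2: bits[4:5] width=1 -> value=0 (bin 0); offset now 5 = byte 0 bit 5; 27 bits remain
Read 3: bits[5:6] width=1 -> value=1 (bin 1); offset now 6 = byte 0 bit 6; 26 bits remain
Read 4: bits[6:7] width=1 -> value=0 (bin 0); offset now 7 = byte 0 bit 7; 25 bits remain
Read 5: bits[7:8] width=1 -> value=1 (bin 1); offset now 8 = byte 1 bit 0; 24 bits remain
Read 6: bits[8:17] width=9 -> value=454 (bin 111000110); offset now 17 = byte 2 bit 1; 15 bits remain

Answer: 17 454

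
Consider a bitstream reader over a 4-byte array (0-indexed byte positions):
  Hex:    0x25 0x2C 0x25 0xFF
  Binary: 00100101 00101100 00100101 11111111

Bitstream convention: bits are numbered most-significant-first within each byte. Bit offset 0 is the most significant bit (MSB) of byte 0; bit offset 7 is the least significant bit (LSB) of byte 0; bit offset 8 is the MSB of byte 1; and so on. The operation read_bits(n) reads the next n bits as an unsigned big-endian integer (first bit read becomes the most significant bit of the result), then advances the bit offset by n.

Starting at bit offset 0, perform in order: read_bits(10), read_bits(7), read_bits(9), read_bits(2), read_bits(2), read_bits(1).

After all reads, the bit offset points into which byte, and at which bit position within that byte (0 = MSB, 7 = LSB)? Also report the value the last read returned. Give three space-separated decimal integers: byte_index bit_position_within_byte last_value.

Read 1: bits[0:10] width=10 -> value=148 (bin 0010010100); offset now 10 = byte 1 bit 2; 22 bits remain
Read 2: bits[10:17] width=7 -> value=88 (bin 1011000); offset now 17 = byte 2 bit 1; 15 bits remain
Read 3: bits[17:26] width=9 -> value=151 (bin 010010111); offset now 26 = byte 3 bit 2; 6 bits remain
Read 4: bits[26:28] width=2 -> value=3 (bin 11); offset now 28 = byte 3 bit 4; 4 bits remain
Read 5: bits[28:30] width=2 -> value=3 (bin 11); offset now 30 = byte 3 bit 6; 2 bits remain
Read 6: bits[30:31] width=1 -> value=1 (bin 1); offset now 31 = byte 3 bit 7; 1 bits remain

Answer: 3 7 1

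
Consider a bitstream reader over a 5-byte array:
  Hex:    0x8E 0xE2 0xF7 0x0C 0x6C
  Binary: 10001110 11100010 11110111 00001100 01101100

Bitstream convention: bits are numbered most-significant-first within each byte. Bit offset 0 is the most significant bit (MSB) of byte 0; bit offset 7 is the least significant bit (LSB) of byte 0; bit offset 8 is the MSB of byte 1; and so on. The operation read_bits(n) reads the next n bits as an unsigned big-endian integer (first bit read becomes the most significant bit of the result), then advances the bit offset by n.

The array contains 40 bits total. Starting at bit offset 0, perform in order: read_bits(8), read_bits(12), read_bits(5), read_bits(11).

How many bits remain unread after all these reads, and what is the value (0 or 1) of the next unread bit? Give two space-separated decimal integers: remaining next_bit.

Read 1: bits[0:8] width=8 -> value=142 (bin 10001110); offset now 8 = byte 1 bit 0; 32 bits remain
Read 2: bits[8:20] width=12 -> value=3631 (bin 111000101111); offset now 20 = byte 2 bit 4; 20 bits remain
Read 3: bits[20:25] width=5 -> value=14 (bin 01110); offset now 25 = byte 3 bit 1; 15 bits remain
Read 4: bits[25:36] width=11 -> value=198 (bin 00011000110); offset now 36 = byte 4 bit 4; 4 bits remain

Answer: 4 1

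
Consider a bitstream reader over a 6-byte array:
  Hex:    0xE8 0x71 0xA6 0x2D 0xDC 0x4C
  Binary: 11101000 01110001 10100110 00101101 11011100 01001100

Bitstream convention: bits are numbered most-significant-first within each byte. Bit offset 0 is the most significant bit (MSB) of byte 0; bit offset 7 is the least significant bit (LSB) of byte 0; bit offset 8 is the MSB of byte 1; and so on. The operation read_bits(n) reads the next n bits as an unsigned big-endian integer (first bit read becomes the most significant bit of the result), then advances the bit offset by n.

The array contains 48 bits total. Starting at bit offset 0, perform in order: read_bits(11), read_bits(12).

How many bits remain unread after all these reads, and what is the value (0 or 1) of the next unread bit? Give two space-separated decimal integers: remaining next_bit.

Read 1: bits[0:11] width=11 -> value=1859 (bin 11101000011); offset now 11 = byte 1 bit 3; 37 bits remain
Read 2: bits[11:23] width=12 -> value=2259 (bin 100011010011); offset now 23 = byte 2 bit 7; 25 bits remain

Answer: 25 0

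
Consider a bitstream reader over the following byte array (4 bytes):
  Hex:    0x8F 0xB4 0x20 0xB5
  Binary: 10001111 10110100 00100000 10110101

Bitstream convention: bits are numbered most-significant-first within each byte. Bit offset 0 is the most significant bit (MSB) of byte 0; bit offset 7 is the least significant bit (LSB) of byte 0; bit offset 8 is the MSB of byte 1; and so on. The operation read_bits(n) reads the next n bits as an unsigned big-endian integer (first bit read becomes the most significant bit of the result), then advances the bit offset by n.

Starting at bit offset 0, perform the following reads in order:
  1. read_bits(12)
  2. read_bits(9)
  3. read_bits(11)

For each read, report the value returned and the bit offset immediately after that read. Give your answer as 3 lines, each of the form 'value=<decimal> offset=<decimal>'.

Answer: value=2299 offset=12
value=132 offset=21
value=181 offset=32

Derivation:
Read 1: bits[0:12] width=12 -> value=2299 (bin 100011111011); offset now 12 = byte 1 bit 4; 20 bits remain
Read 2: bits[12:21] width=9 -> value=132 (bin 010000100); offset now 21 = byte 2 bit 5; 11 bits remain
Read 3: bits[21:32] width=11 -> value=181 (bin 00010110101); offset now 32 = byte 4 bit 0; 0 bits remain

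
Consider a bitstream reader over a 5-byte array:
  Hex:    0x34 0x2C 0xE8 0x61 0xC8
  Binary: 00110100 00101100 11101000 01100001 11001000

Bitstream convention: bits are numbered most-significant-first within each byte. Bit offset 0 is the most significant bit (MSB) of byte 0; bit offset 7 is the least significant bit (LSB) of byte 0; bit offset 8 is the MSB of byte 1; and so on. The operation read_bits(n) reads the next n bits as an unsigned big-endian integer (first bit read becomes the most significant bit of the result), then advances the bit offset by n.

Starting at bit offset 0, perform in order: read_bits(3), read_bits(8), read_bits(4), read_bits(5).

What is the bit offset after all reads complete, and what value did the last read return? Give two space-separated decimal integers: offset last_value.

Answer: 20 14

Derivation:
Read 1: bits[0:3] width=3 -> value=1 (bin 001); offset now 3 = byte 0 bit 3; 37 bits remain
Read 2: bits[3:11] width=8 -> value=161 (bin 10100001); offset now 11 = byte 1 bit 3; 29 bits remain
Read 3: bits[11:15] width=4 -> value=6 (bin 0110); offset now 15 = byte 1 bit 7; 25 bits remain
Read 4: bits[15:20] width=5 -> value=14 (bin 01110); offset now 20 = byte 2 bit 4; 20 bits remain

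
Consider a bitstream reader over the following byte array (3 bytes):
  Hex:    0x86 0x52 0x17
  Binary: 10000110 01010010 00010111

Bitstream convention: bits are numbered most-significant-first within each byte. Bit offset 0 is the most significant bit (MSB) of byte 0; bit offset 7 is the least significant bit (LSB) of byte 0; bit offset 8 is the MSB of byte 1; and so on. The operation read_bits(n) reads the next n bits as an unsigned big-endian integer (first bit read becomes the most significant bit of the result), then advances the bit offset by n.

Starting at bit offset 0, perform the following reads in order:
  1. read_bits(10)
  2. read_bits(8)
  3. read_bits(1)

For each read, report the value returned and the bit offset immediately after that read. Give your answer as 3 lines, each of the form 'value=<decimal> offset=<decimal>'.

Read 1: bits[0:10] width=10 -> value=537 (bin 1000011001); offset now 10 = byte 1 bit 2; 14 bits remain
Read 2: bits[10:18] width=8 -> value=72 (bin 01001000); offset now 18 = byte 2 bit 2; 6 bits remain
Read 3: bits[18:19] width=1 -> value=0 (bin 0); offset now 19 = byte 2 bit 3; 5 bits remain

Answer: value=537 offset=10
value=72 offset=18
value=0 offset=19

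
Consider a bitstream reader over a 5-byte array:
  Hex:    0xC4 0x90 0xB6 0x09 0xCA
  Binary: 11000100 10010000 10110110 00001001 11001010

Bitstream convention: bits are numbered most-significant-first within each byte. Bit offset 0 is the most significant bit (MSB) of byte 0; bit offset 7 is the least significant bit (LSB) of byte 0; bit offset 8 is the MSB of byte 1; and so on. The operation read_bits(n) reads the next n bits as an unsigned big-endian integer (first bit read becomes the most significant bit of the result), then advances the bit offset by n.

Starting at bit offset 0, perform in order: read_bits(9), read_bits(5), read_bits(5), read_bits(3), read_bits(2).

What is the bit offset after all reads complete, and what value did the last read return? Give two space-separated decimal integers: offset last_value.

Read 1: bits[0:9] width=9 -> value=393 (bin 110001001); offset now 9 = byte 1 bit 1; 31 bits remain
Read 2: bits[9:14] width=5 -> value=4 (bin 00100); offset now 14 = byte 1 bit 6; 26 bits remain
Read 3: bits[14:19] width=5 -> value=5 (bin 00101); offset now 19 = byte 2 bit 3; 21 bits remain
Read 4: bits[19:22] width=3 -> value=5 (bin 101); offset now 22 = byte 2 bit 6; 18 bits remain
Read 5: bits[22:24] width=2 -> value=2 (bin 10); offset now 24 = byte 3 bit 0; 16 bits remain

Answer: 24 2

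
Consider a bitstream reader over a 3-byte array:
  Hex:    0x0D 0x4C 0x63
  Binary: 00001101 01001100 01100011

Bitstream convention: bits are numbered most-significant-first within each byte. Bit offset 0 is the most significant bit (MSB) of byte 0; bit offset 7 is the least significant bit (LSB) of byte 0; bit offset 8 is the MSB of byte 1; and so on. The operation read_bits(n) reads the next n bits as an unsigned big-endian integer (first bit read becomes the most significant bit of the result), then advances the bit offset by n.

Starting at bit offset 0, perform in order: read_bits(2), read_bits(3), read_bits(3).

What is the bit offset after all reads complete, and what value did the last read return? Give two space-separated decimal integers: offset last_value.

Answer: 8 5

Derivation:
Read 1: bits[0:2] width=2 -> value=0 (bin 00); offset now 2 = byte 0 bit 2; 22 bits remain
Read 2: bits[2:5] width=3 -> value=1 (bin 001); offset now 5 = byte 0 bit 5; 19 bits remain
Read 3: bits[5:8] width=3 -> value=5 (bin 101); offset now 8 = byte 1 bit 0; 16 bits remain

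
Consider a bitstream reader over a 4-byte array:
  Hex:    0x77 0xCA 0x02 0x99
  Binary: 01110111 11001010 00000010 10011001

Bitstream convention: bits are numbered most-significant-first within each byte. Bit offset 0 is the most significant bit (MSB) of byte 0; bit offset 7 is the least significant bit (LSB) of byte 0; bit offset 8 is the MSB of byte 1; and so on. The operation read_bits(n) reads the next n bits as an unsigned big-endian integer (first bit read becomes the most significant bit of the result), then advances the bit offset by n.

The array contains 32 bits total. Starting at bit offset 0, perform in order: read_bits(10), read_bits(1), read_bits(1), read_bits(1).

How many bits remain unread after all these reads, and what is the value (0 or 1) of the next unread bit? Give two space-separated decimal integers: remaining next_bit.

Answer: 19 0

Derivation:
Read 1: bits[0:10] width=10 -> value=479 (bin 0111011111); offset now 10 = byte 1 bit 2; 22 bits remain
Read 2: bits[10:11] width=1 -> value=0 (bin 0); offset now 11 = byte 1 bit 3; 21 bits remain
Read 3: bits[11:12] width=1 -> value=0 (bin 0); offset now 12 = byte 1 bit 4; 20 bits remain
Read 4: bits[12:13] width=1 -> value=1 (bin 1); offset now 13 = byte 1 bit 5; 19 bits remain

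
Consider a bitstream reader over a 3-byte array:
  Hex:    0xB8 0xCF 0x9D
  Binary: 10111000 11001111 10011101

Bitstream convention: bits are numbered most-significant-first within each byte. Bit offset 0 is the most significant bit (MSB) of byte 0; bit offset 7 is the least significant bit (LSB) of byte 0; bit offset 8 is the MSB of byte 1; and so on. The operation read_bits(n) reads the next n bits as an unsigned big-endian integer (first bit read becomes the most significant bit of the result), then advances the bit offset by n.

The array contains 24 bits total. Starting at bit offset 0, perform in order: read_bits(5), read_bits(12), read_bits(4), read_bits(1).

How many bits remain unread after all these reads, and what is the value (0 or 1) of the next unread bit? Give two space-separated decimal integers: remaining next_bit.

Answer: 2 0

Derivation:
Read 1: bits[0:5] width=5 -> value=23 (bin 10111); offset now 5 = byte 0 bit 5; 19 bits remain
Read 2: bits[5:17] width=12 -> value=415 (bin 000110011111); offset now 17 = byte 2 bit 1; 7 bits remain
Read 3: bits[17:21] width=4 -> value=3 (bin 0011); offset now 21 = byte 2 bit 5; 3 bits remain
Read 4: bits[21:22] width=1 -> value=1 (bin 1); offset now 22 = byte 2 bit 6; 2 bits remain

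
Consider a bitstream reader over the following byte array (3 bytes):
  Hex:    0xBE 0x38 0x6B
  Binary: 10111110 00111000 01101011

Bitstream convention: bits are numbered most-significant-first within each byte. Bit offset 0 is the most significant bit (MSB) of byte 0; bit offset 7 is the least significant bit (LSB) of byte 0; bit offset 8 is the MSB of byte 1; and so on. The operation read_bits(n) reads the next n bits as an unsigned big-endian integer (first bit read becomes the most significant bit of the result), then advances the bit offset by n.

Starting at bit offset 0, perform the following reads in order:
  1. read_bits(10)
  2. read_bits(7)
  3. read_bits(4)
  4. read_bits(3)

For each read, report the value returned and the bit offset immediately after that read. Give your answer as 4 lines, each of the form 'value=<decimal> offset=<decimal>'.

Read 1: bits[0:10] width=10 -> value=760 (bin 1011111000); offset now 10 = byte 1 bit 2; 14 bits remain
Read 2: bits[10:17] width=7 -> value=112 (bin 1110000); offset now 17 = byte 2 bit 1; 7 bits remain
Read 3: bits[17:21] width=4 -> value=13 (bin 1101); offset now 21 = byte 2 bit 5; 3 bits remain
Read 4: bits[21:24] width=3 -> value=3 (bin 011); offset now 24 = byte 3 bit 0; 0 bits remain

Answer: value=760 offset=10
value=112 offset=17
value=13 offset=21
value=3 offset=24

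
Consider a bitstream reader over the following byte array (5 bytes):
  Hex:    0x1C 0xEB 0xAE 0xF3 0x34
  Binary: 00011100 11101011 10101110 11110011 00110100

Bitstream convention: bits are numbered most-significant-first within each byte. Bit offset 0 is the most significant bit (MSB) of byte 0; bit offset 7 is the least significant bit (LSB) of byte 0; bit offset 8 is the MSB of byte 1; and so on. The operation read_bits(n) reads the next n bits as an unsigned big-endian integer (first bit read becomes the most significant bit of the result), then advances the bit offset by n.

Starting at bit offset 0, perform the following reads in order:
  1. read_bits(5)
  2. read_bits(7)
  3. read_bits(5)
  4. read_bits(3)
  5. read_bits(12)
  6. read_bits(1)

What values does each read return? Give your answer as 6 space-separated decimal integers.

Answer: 3 78 23 2 3827 0

Derivation:
Read 1: bits[0:5] width=5 -> value=3 (bin 00011); offset now 5 = byte 0 bit 5; 35 bits remain
Read 2: bits[5:12] width=7 -> value=78 (bin 1001110); offset now 12 = byte 1 bit 4; 28 bits remain
Read 3: bits[12:17] width=5 -> value=23 (bin 10111); offset now 17 = byte 2 bit 1; 23 bits remain
Read 4: bits[17:20] width=3 -> value=2 (bin 010); offset now 20 = byte 2 bit 4; 20 bits remain
Read 5: bits[20:32] width=12 -> value=3827 (bin 111011110011); offset now 32 = byte 4 bit 0; 8 bits remain
Read 6: bits[32:33] width=1 -> value=0 (bin 0); offset now 33 = byte 4 bit 1; 7 bits remain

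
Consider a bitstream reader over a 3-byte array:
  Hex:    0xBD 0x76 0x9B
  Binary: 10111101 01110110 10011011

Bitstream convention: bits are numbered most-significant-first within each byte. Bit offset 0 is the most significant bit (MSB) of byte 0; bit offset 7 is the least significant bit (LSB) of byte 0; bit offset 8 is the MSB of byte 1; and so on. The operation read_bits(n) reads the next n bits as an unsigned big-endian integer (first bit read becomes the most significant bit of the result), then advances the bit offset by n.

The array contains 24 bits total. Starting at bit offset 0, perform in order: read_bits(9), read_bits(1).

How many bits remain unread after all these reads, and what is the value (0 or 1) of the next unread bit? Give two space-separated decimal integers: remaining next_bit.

Answer: 14 1

Derivation:
Read 1: bits[0:9] width=9 -> value=378 (bin 101111010); offset now 9 = byte 1 bit 1; 15 bits remain
Read 2: bits[9:10] width=1 -> value=1 (bin 1); offset now 10 = byte 1 bit 2; 14 bits remain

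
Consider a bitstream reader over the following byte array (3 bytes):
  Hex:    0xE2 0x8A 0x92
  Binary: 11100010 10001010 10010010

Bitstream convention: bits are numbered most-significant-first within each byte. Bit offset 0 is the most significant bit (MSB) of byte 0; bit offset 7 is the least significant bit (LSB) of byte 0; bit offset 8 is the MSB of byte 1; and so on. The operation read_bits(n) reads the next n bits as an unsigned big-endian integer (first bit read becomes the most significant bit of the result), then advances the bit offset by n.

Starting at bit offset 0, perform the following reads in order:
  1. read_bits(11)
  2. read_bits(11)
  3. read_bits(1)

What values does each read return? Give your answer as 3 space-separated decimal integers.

Answer: 1812 676 1

Derivation:
Read 1: bits[0:11] width=11 -> value=1812 (bin 11100010100); offset now 11 = byte 1 bit 3; 13 bits remain
Read 2: bits[11:22] width=11 -> value=676 (bin 01010100100); offset now 22 = byte 2 bit 6; 2 bits remain
Read 3: bits[22:23] width=1 -> value=1 (bin 1); offset now 23 = byte 2 bit 7; 1 bits remain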